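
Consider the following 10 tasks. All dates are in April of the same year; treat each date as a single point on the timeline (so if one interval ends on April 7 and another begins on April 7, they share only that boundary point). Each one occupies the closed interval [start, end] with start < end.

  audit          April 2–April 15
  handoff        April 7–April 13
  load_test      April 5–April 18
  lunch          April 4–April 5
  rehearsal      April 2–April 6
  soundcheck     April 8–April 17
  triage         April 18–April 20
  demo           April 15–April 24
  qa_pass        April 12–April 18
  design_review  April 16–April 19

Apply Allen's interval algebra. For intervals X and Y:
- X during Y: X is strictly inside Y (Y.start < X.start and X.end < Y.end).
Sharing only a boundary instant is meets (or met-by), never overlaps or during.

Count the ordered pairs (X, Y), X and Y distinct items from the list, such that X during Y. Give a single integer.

Checking all 90 ordered pairs for relation 'during'; matching pairs in alphabetical order:
(design_review, demo): design_review during demo ✓
(handoff, audit): handoff during audit ✓
(handoff, load_test): handoff during load_test ✓
(lunch, audit): lunch during audit ✓
(lunch, rehearsal): lunch during rehearsal ✓
(soundcheck, load_test): soundcheck during load_test ✓
(triage, demo): triage during demo ✓
Count: 7.

7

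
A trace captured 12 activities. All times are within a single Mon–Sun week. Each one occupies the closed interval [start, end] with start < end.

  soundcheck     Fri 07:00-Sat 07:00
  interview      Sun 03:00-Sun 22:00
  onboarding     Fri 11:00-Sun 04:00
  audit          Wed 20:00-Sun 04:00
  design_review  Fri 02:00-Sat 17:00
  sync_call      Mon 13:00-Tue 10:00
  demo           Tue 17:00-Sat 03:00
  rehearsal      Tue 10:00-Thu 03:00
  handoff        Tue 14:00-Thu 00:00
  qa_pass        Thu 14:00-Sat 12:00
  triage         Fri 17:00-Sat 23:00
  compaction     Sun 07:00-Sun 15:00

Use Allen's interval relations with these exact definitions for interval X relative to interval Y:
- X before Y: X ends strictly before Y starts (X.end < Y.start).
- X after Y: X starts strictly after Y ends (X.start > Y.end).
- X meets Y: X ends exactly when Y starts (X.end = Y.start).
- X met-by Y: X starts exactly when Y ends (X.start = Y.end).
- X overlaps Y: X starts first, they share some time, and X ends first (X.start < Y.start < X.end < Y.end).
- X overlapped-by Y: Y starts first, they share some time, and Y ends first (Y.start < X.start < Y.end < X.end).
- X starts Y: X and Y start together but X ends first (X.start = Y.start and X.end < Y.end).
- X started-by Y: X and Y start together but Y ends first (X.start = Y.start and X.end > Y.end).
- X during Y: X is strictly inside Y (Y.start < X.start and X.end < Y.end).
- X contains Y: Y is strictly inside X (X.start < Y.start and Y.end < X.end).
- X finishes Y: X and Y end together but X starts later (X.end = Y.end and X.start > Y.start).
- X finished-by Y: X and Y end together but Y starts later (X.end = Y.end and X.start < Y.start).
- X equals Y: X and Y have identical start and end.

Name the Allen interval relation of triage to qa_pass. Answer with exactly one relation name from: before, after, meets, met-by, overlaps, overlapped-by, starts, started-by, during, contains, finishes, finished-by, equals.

overlapped-by

triage = [Fri 17:00, Sat 23:00]; qa_pass = [Thu 14:00, Sat 12:00].
Compare endpoints: triage.start > qa_pass.start, triage.start < qa_pass.end, triage.end > qa_pass.start, triage.end > qa_pass.end.
That pattern is 'overlapped-by'.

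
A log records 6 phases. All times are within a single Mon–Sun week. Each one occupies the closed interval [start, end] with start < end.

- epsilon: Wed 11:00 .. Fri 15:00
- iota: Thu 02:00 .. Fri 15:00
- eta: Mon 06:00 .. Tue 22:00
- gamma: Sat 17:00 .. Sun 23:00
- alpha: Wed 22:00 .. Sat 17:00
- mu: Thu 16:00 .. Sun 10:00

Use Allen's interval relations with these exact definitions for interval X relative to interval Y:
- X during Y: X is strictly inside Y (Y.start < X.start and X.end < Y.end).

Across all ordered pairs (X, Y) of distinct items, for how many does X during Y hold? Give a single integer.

1

Checking all 30 ordered pairs for relation 'during'; matching pairs in alphabetical order:
(iota, alpha): iota during alpha ✓
Count: 1.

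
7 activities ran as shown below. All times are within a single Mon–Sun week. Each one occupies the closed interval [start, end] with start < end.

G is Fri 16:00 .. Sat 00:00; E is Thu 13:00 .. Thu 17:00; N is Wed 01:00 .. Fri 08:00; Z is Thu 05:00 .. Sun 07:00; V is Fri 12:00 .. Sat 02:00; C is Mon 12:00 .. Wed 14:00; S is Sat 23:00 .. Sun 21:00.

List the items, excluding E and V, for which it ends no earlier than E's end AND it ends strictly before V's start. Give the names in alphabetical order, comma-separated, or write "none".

N

Conditions: its end is no earlier than E's end (X.end >= Thu 17:00) AND its end is strictly before V's start (X.end < Fri 12:00).
C: end Wed 14:00 >= Thu 17:00? ✗; end Wed 14:00 < Fri 12:00? ✓ → no.
G: end Sat 00:00 >= Thu 17:00? ✓; end Sat 00:00 < Fri 12:00? ✗ → no.
N: end Fri 08:00 >= Thu 17:00? ✓; end Fri 08:00 < Fri 12:00? ✓ → yes.
S: end Sun 21:00 >= Thu 17:00? ✓; end Sun 21:00 < Fri 12:00? ✗ → no.
Z: end Sun 07:00 >= Thu 17:00? ✓; end Sun 07:00 < Fri 12:00? ✗ → no.
Result: N.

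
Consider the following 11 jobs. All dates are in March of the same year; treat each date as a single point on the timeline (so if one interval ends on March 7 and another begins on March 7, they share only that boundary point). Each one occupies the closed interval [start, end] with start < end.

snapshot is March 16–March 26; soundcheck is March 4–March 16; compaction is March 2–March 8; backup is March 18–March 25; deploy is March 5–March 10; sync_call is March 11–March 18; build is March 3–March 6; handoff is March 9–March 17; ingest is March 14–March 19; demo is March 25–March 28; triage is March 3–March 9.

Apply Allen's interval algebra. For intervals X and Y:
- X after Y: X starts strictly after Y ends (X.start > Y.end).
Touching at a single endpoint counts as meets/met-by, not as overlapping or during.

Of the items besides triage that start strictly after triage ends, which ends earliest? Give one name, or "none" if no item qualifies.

sync_call

Target triage = [March 3, March 9].
backup [March 18, March 25] → after → candidate.
build [March 3, March 6] → starts → excluded.
compaction [March 2, March 8] → overlaps → excluded.
demo [March 25, March 28] → after → candidate.
deploy [March 5, March 10] → overlapped-by → excluded.
handoff [March 9, March 17] → met-by → excluded.
ingest [March 14, March 19] → after → candidate.
snapshot [March 16, March 26] → after → candidate.
soundcheck [March 4, March 16] → overlapped-by → excluded.
sync_call [March 11, March 18] → after → candidate.
Among candidates, earliest end is March 18 → sync_call.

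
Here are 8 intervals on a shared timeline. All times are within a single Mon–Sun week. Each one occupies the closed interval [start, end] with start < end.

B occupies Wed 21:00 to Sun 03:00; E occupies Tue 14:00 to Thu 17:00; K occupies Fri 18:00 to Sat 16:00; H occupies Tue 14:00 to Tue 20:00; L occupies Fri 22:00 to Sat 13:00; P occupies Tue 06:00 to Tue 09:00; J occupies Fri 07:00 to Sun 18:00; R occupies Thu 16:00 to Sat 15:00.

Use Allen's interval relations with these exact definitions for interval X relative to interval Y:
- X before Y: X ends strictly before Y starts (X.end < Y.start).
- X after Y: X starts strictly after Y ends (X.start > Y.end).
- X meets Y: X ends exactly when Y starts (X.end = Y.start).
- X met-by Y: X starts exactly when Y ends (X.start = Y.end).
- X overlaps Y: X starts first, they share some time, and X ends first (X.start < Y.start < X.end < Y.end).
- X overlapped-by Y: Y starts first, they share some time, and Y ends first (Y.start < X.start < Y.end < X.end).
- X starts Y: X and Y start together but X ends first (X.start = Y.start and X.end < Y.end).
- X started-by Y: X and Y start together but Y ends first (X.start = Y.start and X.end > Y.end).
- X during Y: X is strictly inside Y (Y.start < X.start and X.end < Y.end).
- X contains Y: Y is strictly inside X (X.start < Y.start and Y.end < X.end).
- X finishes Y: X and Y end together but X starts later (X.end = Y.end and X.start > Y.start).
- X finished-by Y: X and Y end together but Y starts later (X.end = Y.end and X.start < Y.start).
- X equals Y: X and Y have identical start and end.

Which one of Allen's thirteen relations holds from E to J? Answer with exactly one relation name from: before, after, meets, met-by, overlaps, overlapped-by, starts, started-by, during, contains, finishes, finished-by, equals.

before

E = [Tue 14:00, Thu 17:00]; J = [Fri 07:00, Sun 18:00].
Compare endpoints: E.start < J.start, E.start < J.end, E.end < J.start, E.end < J.end.
That pattern is 'before'.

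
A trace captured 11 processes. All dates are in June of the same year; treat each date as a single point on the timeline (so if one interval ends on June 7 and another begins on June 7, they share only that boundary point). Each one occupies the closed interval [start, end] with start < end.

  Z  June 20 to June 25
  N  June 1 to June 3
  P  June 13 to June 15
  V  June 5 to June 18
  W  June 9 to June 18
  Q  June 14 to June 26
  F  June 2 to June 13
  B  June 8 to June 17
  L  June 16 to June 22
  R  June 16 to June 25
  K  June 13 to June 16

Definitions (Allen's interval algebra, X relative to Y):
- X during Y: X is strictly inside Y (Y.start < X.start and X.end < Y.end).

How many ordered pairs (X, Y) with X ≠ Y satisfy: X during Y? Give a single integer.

Checking all 110 ordered pairs for relation 'during'; matching pairs in alphabetical order:
(B, V): B during V ✓
(K, B): K during B ✓
(K, V): K during V ✓
(K, W): K during W ✓
(L, Q): L during Q ✓
(P, B): P during B ✓
(P, V): P during V ✓
(P, W): P during W ✓
(R, Q): R during Q ✓
(Z, Q): Z during Q ✓
Count: 10.

10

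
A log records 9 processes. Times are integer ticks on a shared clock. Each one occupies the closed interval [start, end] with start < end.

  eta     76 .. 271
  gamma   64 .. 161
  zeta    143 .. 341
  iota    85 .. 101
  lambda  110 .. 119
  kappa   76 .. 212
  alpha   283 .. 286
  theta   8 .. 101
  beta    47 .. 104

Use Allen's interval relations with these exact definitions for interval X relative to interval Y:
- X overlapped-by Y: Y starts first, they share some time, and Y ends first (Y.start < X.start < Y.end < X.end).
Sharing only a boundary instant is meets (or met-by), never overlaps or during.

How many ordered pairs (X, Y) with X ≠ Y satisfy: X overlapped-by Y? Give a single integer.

12

Checking all 72 ordered pairs for relation 'overlapped-by'; matching pairs in alphabetical order:
(beta, theta): beta overlapped-by theta ✓
(eta, beta): eta overlapped-by beta ✓
(eta, gamma): eta overlapped-by gamma ✓
(eta, theta): eta overlapped-by theta ✓
(gamma, beta): gamma overlapped-by beta ✓
(gamma, theta): gamma overlapped-by theta ✓
(kappa, beta): kappa overlapped-by beta ✓
(kappa, gamma): kappa overlapped-by gamma ✓
(kappa, theta): kappa overlapped-by theta ✓
(zeta, eta): zeta overlapped-by eta ✓
(zeta, gamma): zeta overlapped-by gamma ✓
(zeta, kappa): zeta overlapped-by kappa ✓
Count: 12.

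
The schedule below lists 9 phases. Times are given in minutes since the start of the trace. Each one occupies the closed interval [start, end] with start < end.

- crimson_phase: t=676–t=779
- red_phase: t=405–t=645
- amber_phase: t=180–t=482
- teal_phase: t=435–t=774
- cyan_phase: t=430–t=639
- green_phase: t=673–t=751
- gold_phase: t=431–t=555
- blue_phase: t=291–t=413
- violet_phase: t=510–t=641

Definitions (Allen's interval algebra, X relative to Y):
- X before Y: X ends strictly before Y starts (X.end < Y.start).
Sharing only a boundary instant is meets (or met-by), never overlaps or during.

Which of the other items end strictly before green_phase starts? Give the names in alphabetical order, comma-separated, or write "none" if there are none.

Target green_phase = [t=673, t=751].
amber_phase [t=180, t=482] → before → yes.
blue_phase [t=291, t=413] → before → yes.
crimson_phase [t=676, t=779] → overlapped-by → no.
cyan_phase [t=430, t=639] → before → yes.
gold_phase [t=431, t=555] → before → yes.
red_phase [t=405, t=645] → before → yes.
teal_phase [t=435, t=774] → contains → no.
violet_phase [t=510, t=641] → before → yes.
Result: amber_phase, blue_phase, cyan_phase, gold_phase, red_phase, violet_phase.

amber_phase, blue_phase, cyan_phase, gold_phase, red_phase, violet_phase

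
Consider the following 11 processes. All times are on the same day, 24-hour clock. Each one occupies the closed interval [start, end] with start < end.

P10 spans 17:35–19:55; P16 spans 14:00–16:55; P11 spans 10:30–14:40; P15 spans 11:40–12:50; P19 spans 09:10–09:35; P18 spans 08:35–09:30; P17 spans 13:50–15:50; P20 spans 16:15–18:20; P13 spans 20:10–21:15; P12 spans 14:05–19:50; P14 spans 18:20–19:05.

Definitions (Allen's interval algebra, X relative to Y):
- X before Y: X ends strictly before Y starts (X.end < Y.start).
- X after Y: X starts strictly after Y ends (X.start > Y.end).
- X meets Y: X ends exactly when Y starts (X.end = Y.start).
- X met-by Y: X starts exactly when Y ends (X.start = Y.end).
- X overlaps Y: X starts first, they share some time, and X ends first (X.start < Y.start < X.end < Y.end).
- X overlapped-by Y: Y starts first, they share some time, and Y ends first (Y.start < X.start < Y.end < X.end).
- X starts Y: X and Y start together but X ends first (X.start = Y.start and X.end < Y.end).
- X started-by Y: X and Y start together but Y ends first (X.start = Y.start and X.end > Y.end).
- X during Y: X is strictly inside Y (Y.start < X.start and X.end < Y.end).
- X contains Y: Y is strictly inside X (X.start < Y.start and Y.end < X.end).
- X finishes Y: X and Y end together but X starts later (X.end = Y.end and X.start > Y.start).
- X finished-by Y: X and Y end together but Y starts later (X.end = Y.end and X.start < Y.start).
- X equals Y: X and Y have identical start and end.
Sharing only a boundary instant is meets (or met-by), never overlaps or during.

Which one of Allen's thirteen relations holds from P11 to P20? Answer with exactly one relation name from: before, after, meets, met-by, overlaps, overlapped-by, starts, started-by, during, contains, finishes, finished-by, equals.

before

P11 = [10:30, 14:40]; P20 = [16:15, 18:20].
Compare endpoints: P11.start < P20.start, P11.start < P20.end, P11.end < P20.start, P11.end < P20.end.
That pattern is 'before'.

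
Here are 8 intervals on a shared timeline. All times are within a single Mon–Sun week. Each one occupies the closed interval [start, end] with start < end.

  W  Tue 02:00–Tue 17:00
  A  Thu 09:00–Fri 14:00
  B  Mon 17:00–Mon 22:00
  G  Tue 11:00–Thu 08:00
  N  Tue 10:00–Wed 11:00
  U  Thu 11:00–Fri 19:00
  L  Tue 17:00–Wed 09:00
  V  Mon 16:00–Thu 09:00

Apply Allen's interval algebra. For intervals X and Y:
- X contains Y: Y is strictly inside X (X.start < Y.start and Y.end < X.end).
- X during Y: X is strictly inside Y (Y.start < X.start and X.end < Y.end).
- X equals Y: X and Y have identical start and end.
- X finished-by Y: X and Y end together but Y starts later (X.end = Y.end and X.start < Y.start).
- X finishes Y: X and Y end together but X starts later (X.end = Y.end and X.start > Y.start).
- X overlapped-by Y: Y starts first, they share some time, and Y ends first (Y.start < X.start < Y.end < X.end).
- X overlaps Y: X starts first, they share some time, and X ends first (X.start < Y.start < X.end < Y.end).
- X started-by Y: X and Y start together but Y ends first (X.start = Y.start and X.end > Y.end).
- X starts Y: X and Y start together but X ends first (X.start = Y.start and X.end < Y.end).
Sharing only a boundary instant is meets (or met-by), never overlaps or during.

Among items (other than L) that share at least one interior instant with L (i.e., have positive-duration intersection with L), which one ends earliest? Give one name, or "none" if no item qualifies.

N

Target L = [Tue 17:00, Wed 09:00].
A [Thu 09:00, Fri 14:00] → after → excluded.
B [Mon 17:00, Mon 22:00] → before → excluded.
G [Tue 11:00, Thu 08:00] → contains → candidate.
N [Tue 10:00, Wed 11:00] → contains → candidate.
U [Thu 11:00, Fri 19:00] → after → excluded.
V [Mon 16:00, Thu 09:00] → contains → candidate.
W [Tue 02:00, Tue 17:00] → meets → excluded.
Among candidates, earliest end is Wed 11:00 → N.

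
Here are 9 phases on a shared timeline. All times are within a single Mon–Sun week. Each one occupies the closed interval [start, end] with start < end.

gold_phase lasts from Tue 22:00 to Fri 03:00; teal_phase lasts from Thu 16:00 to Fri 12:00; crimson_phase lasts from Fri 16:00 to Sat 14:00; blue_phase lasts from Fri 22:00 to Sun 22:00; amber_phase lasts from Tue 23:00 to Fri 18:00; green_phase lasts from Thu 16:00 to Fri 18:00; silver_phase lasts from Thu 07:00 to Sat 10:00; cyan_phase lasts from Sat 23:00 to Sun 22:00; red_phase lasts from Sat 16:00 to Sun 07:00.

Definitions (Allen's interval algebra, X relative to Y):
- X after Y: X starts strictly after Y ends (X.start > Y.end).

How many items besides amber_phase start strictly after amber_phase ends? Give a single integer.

Target amber_phase = [Tue 23:00, Fri 18:00].
blue_phase [Fri 22:00, Sun 22:00] → after → counts.
crimson_phase [Fri 16:00, Sat 14:00] → overlapped-by → no.
cyan_phase [Sat 23:00, Sun 22:00] → after → counts.
gold_phase [Tue 22:00, Fri 03:00] → overlaps → no.
green_phase [Thu 16:00, Fri 18:00] → finishes → no.
red_phase [Sat 16:00, Sun 07:00] → after → counts.
silver_phase [Thu 07:00, Sat 10:00] → overlapped-by → no.
teal_phase [Thu 16:00, Fri 12:00] → during → no.
Total: 3.

3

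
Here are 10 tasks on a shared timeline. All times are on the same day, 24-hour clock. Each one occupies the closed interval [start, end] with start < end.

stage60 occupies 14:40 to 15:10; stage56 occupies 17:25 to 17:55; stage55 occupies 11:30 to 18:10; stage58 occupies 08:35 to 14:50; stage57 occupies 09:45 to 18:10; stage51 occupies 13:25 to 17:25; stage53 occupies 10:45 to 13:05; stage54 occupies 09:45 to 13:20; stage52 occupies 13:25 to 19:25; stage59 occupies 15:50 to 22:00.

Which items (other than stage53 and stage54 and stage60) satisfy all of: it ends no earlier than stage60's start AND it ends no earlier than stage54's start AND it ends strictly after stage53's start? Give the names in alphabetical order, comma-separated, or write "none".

stage51, stage52, stage55, stage56, stage57, stage58, stage59

Conditions: its end is no earlier than stage60's start (X.end >= 14:40) AND its end is no earlier than stage54's start (X.end >= 09:45) AND its end is strictly after stage53's start (X.end > 10:45).
stage51: end 17:25 >= 14:40? ✓; end 17:25 >= 09:45? ✓; end 17:25 > 10:45? ✓ → yes.
stage52: end 19:25 >= 14:40? ✓; end 19:25 >= 09:45? ✓; end 19:25 > 10:45? ✓ → yes.
stage55: end 18:10 >= 14:40? ✓; end 18:10 >= 09:45? ✓; end 18:10 > 10:45? ✓ → yes.
stage56: end 17:55 >= 14:40? ✓; end 17:55 >= 09:45? ✓; end 17:55 > 10:45? ✓ → yes.
stage57: end 18:10 >= 14:40? ✓; end 18:10 >= 09:45? ✓; end 18:10 > 10:45? ✓ → yes.
stage58: end 14:50 >= 14:40? ✓; end 14:50 >= 09:45? ✓; end 14:50 > 10:45? ✓ → yes.
stage59: end 22:00 >= 14:40? ✓; end 22:00 >= 09:45? ✓; end 22:00 > 10:45? ✓ → yes.
Result: stage51, stage52, stage55, stage56, stage57, stage58, stage59.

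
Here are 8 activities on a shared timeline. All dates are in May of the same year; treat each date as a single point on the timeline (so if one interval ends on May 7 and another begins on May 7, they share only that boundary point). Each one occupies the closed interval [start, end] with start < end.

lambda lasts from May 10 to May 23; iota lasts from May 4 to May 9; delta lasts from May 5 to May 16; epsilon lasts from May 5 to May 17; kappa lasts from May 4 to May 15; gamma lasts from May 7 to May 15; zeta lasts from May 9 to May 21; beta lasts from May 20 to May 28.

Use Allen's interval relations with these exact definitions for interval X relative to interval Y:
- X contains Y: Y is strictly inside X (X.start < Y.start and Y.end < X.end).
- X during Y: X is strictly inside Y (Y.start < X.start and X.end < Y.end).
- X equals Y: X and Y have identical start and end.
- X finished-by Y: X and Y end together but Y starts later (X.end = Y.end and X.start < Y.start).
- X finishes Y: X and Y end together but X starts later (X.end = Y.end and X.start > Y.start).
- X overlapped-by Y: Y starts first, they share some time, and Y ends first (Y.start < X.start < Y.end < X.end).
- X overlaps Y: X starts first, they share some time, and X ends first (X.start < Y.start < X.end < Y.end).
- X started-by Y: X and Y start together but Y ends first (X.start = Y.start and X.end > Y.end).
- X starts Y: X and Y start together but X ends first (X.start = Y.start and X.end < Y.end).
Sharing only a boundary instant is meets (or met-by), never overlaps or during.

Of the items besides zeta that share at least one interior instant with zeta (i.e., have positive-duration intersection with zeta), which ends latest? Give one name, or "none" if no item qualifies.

Target zeta = [May 9, May 21].
beta [May 20, May 28] → overlapped-by → candidate.
delta [May 5, May 16] → overlaps → candidate.
epsilon [May 5, May 17] → overlaps → candidate.
gamma [May 7, May 15] → overlaps → candidate.
iota [May 4, May 9] → meets → excluded.
kappa [May 4, May 15] → overlaps → candidate.
lambda [May 10, May 23] → overlapped-by → candidate.
Among candidates, latest end is May 28 → beta.

beta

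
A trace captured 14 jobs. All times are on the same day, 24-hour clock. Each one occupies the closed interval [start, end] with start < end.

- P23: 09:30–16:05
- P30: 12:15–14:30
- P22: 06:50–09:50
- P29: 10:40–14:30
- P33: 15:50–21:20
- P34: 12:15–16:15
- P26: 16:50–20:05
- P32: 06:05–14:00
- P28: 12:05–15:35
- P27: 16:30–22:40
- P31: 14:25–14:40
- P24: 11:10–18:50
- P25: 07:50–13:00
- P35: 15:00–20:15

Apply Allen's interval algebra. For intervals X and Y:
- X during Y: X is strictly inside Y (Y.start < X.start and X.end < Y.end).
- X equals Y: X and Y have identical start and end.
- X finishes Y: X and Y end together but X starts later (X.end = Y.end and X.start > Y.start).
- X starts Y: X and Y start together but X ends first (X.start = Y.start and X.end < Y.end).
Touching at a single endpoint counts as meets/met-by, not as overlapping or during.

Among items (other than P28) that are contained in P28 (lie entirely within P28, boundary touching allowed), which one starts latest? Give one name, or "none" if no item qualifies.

Target P28 = [12:05, 15:35].
P22 [06:50, 09:50] → before → excluded.
P23 [09:30, 16:05] → contains → excluded.
P24 [11:10, 18:50] → contains → excluded.
P25 [07:50, 13:00] → overlaps → excluded.
P26 [16:50, 20:05] → after → excluded.
P27 [16:30, 22:40] → after → excluded.
P29 [10:40, 14:30] → overlaps → excluded.
P30 [12:15, 14:30] → during → candidate.
P31 [14:25, 14:40] → during → candidate.
P32 [06:05, 14:00] → overlaps → excluded.
P33 [15:50, 21:20] → after → excluded.
P34 [12:15, 16:15] → overlapped-by → excluded.
P35 [15:00, 20:15] → overlapped-by → excluded.
Among candidates, latest start is 14:25 → P31.

P31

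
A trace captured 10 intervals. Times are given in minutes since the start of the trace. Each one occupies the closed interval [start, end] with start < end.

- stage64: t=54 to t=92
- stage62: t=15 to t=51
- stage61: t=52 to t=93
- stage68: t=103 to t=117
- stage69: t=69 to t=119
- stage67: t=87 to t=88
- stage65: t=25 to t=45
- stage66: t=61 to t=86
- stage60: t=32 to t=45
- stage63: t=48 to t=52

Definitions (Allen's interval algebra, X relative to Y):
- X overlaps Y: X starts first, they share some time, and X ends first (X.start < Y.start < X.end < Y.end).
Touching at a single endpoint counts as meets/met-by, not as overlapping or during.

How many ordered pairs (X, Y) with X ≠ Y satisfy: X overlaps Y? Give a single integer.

Checking all 90 ordered pairs for relation 'overlaps'; matching pairs in alphabetical order:
(stage61, stage69): stage61 overlaps stage69 ✓
(stage62, stage63): stage62 overlaps stage63 ✓
(stage64, stage69): stage64 overlaps stage69 ✓
(stage66, stage69): stage66 overlaps stage69 ✓
Count: 4.

4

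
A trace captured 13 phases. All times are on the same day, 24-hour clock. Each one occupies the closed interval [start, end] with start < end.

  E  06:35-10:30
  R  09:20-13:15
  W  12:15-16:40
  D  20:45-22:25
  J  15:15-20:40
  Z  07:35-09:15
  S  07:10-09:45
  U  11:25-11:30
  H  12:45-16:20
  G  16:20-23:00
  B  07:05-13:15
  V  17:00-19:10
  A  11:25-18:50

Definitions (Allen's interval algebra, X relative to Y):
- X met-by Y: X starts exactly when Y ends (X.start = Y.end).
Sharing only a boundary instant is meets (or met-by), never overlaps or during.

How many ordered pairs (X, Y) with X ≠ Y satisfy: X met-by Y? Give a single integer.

1

Checking all 156 ordered pairs for relation 'met-by'; matching pairs in alphabetical order:
(G, H): G met-by H ✓
Count: 1.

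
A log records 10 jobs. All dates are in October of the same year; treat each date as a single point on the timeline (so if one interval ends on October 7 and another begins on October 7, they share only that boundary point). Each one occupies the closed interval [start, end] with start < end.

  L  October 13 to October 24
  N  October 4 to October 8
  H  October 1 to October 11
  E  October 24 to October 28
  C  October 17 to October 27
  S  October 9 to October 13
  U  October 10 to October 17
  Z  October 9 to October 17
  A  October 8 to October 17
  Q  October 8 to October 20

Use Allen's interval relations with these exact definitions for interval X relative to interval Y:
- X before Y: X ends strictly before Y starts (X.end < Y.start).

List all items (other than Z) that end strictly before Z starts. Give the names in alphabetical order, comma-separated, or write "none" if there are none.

N

Target Z = [October 9, October 17].
A [October 8, October 17] → finished-by → no.
C [October 17, October 27] → met-by → no.
E [October 24, October 28] → after → no.
H [October 1, October 11] → overlaps → no.
L [October 13, October 24] → overlapped-by → no.
N [October 4, October 8] → before → yes.
Q [October 8, October 20] → contains → no.
S [October 9, October 13] → starts → no.
U [October 10, October 17] → finishes → no.
Result: N.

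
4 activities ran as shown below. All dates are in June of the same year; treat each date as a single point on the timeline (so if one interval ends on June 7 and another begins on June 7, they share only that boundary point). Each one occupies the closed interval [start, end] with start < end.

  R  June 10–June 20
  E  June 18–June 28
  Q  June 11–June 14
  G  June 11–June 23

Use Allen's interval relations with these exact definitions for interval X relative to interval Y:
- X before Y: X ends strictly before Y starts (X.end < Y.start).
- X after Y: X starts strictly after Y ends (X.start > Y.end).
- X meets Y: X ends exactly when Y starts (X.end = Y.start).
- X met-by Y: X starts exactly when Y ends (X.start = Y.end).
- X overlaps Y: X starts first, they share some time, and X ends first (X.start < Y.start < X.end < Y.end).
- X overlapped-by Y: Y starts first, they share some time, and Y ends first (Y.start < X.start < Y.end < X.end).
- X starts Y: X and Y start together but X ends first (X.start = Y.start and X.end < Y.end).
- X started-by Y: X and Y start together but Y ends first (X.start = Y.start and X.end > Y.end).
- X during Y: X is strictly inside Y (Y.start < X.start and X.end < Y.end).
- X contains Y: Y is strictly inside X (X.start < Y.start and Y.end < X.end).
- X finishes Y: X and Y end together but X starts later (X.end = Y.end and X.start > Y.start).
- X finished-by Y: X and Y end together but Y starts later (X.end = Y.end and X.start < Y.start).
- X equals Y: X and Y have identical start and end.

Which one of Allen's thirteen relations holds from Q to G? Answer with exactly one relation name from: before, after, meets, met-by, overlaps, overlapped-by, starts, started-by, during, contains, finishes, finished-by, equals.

Q = [June 11, June 14]; G = [June 11, June 23].
Compare endpoints: Q.start = G.start, Q.start < G.end, Q.end > G.start, Q.end < G.end.
That pattern is 'starts'.

starts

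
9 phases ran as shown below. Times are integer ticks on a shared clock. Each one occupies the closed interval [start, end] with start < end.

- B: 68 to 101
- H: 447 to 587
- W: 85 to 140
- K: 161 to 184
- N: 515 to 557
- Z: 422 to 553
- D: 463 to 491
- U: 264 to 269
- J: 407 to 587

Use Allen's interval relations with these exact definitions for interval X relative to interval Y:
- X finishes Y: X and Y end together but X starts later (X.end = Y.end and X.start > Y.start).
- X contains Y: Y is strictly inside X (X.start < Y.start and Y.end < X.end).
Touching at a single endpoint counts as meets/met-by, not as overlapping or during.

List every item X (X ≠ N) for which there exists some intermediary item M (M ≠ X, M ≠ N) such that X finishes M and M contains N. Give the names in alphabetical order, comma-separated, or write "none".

H

Target N = [515, 557].
Intermediaries M with M contains N: H, J.
Via H — items with X finishes H: none.
Via J — items with X finishes J: H.
Union: H.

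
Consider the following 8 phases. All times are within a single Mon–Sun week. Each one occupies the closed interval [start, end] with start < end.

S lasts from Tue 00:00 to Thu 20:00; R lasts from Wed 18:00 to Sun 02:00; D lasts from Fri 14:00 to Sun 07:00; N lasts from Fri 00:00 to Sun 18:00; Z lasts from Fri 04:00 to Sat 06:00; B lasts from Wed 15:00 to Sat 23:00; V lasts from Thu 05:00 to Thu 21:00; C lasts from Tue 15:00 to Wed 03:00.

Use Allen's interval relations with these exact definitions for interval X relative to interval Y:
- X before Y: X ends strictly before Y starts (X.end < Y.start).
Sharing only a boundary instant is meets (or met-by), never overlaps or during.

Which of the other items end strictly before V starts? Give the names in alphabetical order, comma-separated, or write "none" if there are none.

Target V = [Thu 05:00, Thu 21:00].
B [Wed 15:00, Sat 23:00] → contains → no.
C [Tue 15:00, Wed 03:00] → before → yes.
D [Fri 14:00, Sun 07:00] → after → no.
N [Fri 00:00, Sun 18:00] → after → no.
R [Wed 18:00, Sun 02:00] → contains → no.
S [Tue 00:00, Thu 20:00] → overlaps → no.
Z [Fri 04:00, Sat 06:00] → after → no.
Result: C.

C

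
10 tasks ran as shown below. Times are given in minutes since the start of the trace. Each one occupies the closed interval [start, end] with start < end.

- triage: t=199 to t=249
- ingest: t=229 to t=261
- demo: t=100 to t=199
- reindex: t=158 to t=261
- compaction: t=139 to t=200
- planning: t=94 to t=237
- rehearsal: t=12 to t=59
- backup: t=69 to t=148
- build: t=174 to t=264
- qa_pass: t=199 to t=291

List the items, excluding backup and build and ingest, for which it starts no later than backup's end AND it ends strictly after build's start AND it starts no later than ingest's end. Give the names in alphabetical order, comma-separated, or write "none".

compaction, demo, planning

Conditions: its start is no later than backup's end (X.start <= t=148) AND its end is strictly after build's start (X.end > t=174) AND its start is no later than ingest's end (X.start <= t=261).
compaction: start t=139 <= t=148? ✓; end t=200 > t=174? ✓; start t=139 <= t=261? ✓ → yes.
demo: start t=100 <= t=148? ✓; end t=199 > t=174? ✓; start t=100 <= t=261? ✓ → yes.
planning: start t=94 <= t=148? ✓; end t=237 > t=174? ✓; start t=94 <= t=261? ✓ → yes.
qa_pass: start t=199 <= t=148? ✗; end t=291 > t=174? ✓; start t=199 <= t=261? ✓ → no.
rehearsal: start t=12 <= t=148? ✓; end t=59 > t=174? ✗; start t=12 <= t=261? ✓ → no.
reindex: start t=158 <= t=148? ✗; end t=261 > t=174? ✓; start t=158 <= t=261? ✓ → no.
triage: start t=199 <= t=148? ✗; end t=249 > t=174? ✓; start t=199 <= t=261? ✓ → no.
Result: compaction, demo, planning.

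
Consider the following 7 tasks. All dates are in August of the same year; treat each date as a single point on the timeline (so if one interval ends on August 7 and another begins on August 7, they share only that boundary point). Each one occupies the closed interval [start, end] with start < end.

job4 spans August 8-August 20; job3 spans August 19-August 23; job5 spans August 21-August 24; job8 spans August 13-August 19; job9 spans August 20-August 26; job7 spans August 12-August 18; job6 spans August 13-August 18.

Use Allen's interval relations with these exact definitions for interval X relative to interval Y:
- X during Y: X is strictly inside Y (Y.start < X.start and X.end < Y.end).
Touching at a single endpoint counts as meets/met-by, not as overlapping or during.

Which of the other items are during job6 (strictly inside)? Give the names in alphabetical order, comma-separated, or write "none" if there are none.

none

Target job6 = [August 13, August 18].
job3 [August 19, August 23] → after → no.
job4 [August 8, August 20] → contains → no.
job5 [August 21, August 24] → after → no.
job7 [August 12, August 18] → finished-by → no.
job8 [August 13, August 19] → started-by → no.
job9 [August 20, August 26] → after → no.
Result: none.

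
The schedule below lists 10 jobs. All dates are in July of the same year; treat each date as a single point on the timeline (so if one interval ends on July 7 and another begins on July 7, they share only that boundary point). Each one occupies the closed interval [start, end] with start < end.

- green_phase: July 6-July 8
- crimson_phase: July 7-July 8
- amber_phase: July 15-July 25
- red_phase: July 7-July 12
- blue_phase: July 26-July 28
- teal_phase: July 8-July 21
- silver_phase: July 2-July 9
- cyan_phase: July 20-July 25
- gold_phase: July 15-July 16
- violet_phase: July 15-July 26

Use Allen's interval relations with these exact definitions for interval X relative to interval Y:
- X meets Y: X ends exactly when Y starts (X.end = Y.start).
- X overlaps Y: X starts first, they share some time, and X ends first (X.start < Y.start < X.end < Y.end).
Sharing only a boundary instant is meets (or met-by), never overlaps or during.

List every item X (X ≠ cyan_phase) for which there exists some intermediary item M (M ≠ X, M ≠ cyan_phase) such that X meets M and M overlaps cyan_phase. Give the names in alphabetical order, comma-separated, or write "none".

Target cyan_phase = [July 20, July 25].
Intermediaries M with M overlaps cyan_phase: teal_phase.
Via teal_phase — items with X meets teal_phase: crimson_phase, green_phase.
Union: crimson_phase, green_phase.

crimson_phase, green_phase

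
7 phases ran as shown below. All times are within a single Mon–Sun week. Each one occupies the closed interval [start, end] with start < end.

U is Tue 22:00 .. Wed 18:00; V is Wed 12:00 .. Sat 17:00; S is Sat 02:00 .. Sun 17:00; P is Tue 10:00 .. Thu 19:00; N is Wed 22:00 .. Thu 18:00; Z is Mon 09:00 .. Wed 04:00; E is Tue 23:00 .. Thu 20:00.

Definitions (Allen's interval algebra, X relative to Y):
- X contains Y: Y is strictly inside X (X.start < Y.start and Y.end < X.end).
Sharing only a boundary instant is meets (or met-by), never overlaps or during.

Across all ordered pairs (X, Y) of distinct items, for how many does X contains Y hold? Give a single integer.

Checking all 42 ordered pairs for relation 'contains'; matching pairs in alphabetical order:
(E, N): E contains N ✓
(P, N): P contains N ✓
(P, U): P contains U ✓
(V, N): V contains N ✓
Count: 4.

4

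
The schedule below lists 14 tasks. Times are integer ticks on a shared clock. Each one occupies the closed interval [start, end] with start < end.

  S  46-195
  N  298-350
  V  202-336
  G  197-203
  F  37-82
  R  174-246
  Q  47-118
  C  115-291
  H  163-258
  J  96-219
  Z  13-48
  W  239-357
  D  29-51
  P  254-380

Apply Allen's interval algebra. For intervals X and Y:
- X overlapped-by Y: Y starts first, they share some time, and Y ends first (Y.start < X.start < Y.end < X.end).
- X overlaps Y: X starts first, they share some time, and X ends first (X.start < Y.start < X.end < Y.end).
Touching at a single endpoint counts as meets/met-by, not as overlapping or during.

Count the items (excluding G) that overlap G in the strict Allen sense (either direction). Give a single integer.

Target G = [197, 203].
C [115, 291] → contains → no.
D [29, 51] → before → no.
F [37, 82] → before → no.
H [163, 258] → contains → no.
J [96, 219] → contains → no.
N [298, 350] → after → no.
P [254, 380] → after → no.
Q [47, 118] → before → no.
R [174, 246] → contains → no.
S [46, 195] → before → no.
V [202, 336] → overlapped-by → counts.
W [239, 357] → after → no.
Z [13, 48] → before → no.
Total: 1.

1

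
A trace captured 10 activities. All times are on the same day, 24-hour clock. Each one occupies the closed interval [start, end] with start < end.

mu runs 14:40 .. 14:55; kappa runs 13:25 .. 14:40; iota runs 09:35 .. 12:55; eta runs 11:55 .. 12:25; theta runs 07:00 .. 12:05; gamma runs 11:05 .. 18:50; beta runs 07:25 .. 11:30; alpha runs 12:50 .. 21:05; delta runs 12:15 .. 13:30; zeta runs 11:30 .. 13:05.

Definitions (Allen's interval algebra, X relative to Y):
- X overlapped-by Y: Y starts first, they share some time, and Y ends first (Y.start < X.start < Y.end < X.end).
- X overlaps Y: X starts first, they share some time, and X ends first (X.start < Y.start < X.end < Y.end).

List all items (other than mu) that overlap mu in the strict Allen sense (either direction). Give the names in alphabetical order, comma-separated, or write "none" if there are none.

Target mu = [14:40, 14:55].
alpha [12:50, 21:05] → contains → no.
beta [07:25, 11:30] → before → no.
delta [12:15, 13:30] → before → no.
eta [11:55, 12:25] → before → no.
gamma [11:05, 18:50] → contains → no.
iota [09:35, 12:55] → before → no.
kappa [13:25, 14:40] → meets → no.
theta [07:00, 12:05] → before → no.
zeta [11:30, 13:05] → before → no.
Result: none.

none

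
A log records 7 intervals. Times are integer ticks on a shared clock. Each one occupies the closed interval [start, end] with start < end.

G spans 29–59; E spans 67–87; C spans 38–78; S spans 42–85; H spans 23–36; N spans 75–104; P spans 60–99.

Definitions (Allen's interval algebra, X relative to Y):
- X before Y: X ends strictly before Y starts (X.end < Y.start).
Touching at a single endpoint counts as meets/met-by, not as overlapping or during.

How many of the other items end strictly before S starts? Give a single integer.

Target S = [42, 85].
C [38, 78] → overlaps → no.
E [67, 87] → overlapped-by → no.
G [29, 59] → overlaps → no.
H [23, 36] → before → counts.
N [75, 104] → overlapped-by → no.
P [60, 99] → overlapped-by → no.
Total: 1.

1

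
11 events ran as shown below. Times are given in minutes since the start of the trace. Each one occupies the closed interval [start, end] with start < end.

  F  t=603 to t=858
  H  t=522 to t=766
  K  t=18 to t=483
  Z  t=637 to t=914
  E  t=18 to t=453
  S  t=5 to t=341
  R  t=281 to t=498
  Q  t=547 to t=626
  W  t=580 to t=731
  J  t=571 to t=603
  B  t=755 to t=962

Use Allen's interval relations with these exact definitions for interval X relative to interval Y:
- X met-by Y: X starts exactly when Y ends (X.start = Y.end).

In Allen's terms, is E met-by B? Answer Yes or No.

E = [t=18, t=453], B = [t=755, t=962].
Actual relation of E to B: before.
Asked whether 'met-by' holds → No.

No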